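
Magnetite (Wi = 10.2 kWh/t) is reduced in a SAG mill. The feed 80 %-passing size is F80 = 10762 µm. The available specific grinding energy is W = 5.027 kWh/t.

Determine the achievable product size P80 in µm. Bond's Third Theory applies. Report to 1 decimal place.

P80 = 288.0 µm

Bond: W = 10·Wi·(1/√P80 − 1/√F80)
⇒ 1/√P80 = W/(10 Wi) + 1/√F80
  = 5.0270/(10·10.2) + 1/√10762 = 0.049284 + 0.009639 = 0.058924
P80 = (1/0.058924)² = 16.9711² = 288.02 µm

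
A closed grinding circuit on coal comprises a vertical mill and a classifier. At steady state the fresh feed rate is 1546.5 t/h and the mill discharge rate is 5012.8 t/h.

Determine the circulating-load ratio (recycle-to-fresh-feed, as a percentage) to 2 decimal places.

Steady state: M = F + R.
R = M − F = 5012.8 − 1546.5 = 3466.3 t/h
CL = 100·R/F = 100·3466.3/1546.5 = 224.14 %

CL = 224.14 %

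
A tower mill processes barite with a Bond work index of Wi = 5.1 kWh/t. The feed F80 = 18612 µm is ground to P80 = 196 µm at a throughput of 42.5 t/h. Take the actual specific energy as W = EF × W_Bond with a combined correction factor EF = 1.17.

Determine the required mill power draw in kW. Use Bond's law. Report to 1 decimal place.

P = 162.6 kW

W = 10 Wi (P80^-0.5 − F80^-0.5)
W = 10·5.1·(1/√196 − 1/√18612) = 10·5.1·(0.064099) = 3.2690 kWh/t
Apply correction: 3.2690 × 1.17 = 3.8248 kWh/t
Mill draw = 3.8248 × 42.5 = 162.6 kW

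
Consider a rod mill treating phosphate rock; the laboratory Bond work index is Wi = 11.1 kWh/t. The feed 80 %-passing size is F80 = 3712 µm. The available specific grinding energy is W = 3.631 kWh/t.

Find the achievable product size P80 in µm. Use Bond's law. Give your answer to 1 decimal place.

W = 10·Wi·(P80^(-½) − F80^(-½))
⇒ 1/√P80 = W/(10 Wi) + 1/√F80
  = 3.6310/(10·11.1) + 1/√3712 = 0.032712 + 0.016413 = 0.049125
P80 = (1/0.049125)² = 20.3562² = 414.38 µm

P80 = 414.4 µm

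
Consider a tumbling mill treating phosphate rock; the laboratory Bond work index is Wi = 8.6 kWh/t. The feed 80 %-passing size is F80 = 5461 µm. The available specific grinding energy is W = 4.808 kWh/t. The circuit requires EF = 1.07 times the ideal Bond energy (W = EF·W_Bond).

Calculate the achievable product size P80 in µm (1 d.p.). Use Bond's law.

W = 10 Wi / √P80 − 10 Wi / √F80
W_Bond = W / EF = 4.808 / 1.07 = 4.4935 kWh/t
1/√P80 = 1/√F80 + W_Bond/(10·Wi)
  = 4.4935/(10·8.6) + 1/√5461 = 0.052250 + 0.013532 = 0.065782
P80 = (1/0.065782)² = 15.2018² = 231.10 µm

P80 = 231.1 µm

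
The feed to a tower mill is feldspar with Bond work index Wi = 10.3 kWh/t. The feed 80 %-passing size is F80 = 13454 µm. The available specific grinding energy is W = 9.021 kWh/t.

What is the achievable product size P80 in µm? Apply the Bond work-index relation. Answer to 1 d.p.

Bond: W = 10·Wi·(1/√P80 − 1/√F80)
P80^-0.5 = F80^-0.5 + W/(10 Wi)
  = 9.0210/(10·10.3) + 1/√13454 = 0.087583 + 0.008621 = 0.096204
P80 = (1/0.096204)² = 10.3946² = 108.05 µm

P80 = 108.0 µm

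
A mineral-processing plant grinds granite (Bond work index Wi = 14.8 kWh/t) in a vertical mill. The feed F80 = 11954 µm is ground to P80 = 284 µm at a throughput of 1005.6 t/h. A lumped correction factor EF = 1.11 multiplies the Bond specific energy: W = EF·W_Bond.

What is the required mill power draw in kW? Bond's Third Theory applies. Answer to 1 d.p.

P = 8291.9 kW

W = 10·Wi·(P80^(-½) − F80^(-½))
W = 10·14.8·(1/√284 − 1/√11954) = 10·14.8·(0.050193) = 7.4285 kWh/t
Apply correction: 7.4285 × 1.11 = 8.2457 kWh/t
Mill draw = 8.2457 × 1005.6 = 8291.9 kW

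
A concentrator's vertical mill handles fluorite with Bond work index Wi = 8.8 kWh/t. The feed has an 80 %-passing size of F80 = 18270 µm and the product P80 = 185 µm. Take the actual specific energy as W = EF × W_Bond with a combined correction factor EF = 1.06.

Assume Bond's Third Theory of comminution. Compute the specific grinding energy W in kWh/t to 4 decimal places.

W = 6.1680 kWh/t

W = 10·Wi·(P80^(-½) − F80^(-½))
1/√185 = 0.073521;  1/√18270 = 0.007398
W = 10·8.8·(0.073521 − 0.007398) = 5.8188 kWh/t
Apply correction: 5.8188 × 1.06 = 6.1680 kWh/t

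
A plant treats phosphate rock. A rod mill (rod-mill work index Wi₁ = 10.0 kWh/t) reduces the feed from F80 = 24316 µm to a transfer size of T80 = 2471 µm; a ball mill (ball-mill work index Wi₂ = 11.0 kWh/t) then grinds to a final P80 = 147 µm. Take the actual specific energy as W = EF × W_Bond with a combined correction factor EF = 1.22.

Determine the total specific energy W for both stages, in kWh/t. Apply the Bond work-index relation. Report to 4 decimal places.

W = 10.0408 kWh/t

W = 10·Wi·(P80^(-½) − F80^(-½))
Stage 1 (24316→2471 µm, Wi₁=10.0): W₁ = 10·10.0·(0.020117 − 0.006413) = 1.3704 kWh/t
Stage 2 (2471→147 µm, Wi₂=11.0): W₂ = 10·11.0·(0.082479 − 0.020117) = 6.8598 kWh/t
W = W₁ + W₂ = 1.3704 + 6.8598 = 8.2302 kWh/t
With EF = 1.22: W = 8.2302·1.22 = 10.0408 kWh/t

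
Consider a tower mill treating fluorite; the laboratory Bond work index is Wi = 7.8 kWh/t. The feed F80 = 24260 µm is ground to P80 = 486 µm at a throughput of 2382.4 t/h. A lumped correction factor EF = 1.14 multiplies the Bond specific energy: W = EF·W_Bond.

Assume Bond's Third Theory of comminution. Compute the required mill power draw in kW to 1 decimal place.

P = 8249.3 kW

W = 10 Wi / √P80 − 10 Wi / √F80
W = 10·7.8·(1/√486 − 1/√24260) = 10·7.8·(0.038941) = 3.0374 kWh/t
Apply correction: 3.0374 × 1.14 = 3.4626 kWh/t
P = W·T = 3.4626·2382.4 = 8249.3 kW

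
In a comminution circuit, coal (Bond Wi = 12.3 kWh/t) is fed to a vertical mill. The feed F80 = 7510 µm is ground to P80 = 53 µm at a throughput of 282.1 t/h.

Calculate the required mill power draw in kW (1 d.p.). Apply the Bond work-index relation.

Bond: W = 10·Wi·(1/√P80 − 1/√F80)
W = 10·12.3·(1/√53 − 1/√7510) = 10·12.3·(0.125821) = 15.4760 kWh/t
Mill draw = 15.4760 × 282.1 = 4365.8 kW

P = 4365.8 kW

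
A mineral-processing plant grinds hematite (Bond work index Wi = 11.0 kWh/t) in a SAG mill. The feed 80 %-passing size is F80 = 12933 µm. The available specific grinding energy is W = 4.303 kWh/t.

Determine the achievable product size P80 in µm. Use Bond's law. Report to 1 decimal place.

P80 = 435.6 µm

Bond:  W = 10 Wi (1/√P − 1/√F)
1/√P80 = 1/√F80 + W/(10·Wi)
  = 4.3030/(10·11.0) + 1/√12933 = 0.039118 + 0.008793 = 0.047911
P80 = (1/0.047911)² = 20.8718² = 435.63 µm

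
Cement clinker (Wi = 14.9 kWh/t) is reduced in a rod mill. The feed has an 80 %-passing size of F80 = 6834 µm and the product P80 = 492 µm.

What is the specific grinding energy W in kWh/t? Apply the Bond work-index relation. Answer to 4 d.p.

W = 4.9150 kWh/t

W = 10·Wi·(P80^(-½) − F80^(-½))
1/√492 = 0.045083;  1/√6834 = 0.012097
W = 10·14.9·(0.045083 − 0.012097) = 4.9150 kWh/t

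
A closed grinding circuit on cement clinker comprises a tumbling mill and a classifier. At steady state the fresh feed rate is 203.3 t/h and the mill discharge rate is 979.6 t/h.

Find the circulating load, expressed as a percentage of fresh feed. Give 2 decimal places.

CL = 381.85 %

Discharge = new feed + return, hence
R = M − F = 979.6 − 203.3 = 776.3 t/h
CL = 100·R/F = 100·776.3/203.3 = 381.85 %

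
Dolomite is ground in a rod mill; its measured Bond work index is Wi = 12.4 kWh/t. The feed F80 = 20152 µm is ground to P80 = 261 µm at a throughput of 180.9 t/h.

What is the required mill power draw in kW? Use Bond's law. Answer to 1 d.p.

W = 10·Wi·[P80^(−½) − F80^(−½)]
W = 10·12.4·(1/√261 − 1/√20152) = 10·12.4·(0.054854) = 6.8019 kWh/t
P = W·T = 6.8019·180.9 = 1230.5 kW

P = 1230.5 kW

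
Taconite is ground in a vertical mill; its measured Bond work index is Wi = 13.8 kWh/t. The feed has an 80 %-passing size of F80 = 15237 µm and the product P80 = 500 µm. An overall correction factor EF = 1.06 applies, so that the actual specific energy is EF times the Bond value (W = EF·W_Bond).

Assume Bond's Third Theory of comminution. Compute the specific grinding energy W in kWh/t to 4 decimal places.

W = 10 Wi / √P80 − 10 Wi / √F80
1/√500 = 0.044721;  1/√15237 = 0.008101
W = 10·13.8·(0.044721 − 0.008101) = 5.0536 kWh/t
W_actual = 1.06 × 5.0536 = 5.3568 kWh/t

W = 5.3568 kWh/t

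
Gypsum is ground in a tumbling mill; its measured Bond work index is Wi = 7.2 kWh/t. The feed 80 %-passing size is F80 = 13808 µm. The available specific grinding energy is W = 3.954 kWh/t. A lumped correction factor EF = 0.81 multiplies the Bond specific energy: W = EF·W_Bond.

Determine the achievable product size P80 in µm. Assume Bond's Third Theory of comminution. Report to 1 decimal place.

P80 = 171.7 µm

W = 10 Wi (1/√P80 − 1/√F80)  [Bond]
W_Bond = W / EF = 3.954 / 0.81 = 4.8815 kWh/t
1/√P80 = 1/√F80 + W_Bond/(10·Wi)
  = 4.8815/(10·7.2) + 1/√13808 = 0.067798 + 0.008510 = 0.076308
P80 = (1/0.076308)² = 13.1047² = 171.73 µm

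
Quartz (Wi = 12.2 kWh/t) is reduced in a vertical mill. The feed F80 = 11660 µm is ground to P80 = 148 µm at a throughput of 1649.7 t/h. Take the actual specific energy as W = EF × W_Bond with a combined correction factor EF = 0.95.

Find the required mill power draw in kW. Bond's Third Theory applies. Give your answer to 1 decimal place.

Bond:  W = 10 Wi (1/√P − 1/√F)
W = 10·12.2·(1/√148 − 1/√11660) = 10·12.2·(0.072939) = 8.8985 kWh/t
Apply correction: 8.8985 × 0.95 = 8.4536 kWh/t
P = W·T = 8.4536·1649.7 = 13945.9 kW

P = 13945.9 kW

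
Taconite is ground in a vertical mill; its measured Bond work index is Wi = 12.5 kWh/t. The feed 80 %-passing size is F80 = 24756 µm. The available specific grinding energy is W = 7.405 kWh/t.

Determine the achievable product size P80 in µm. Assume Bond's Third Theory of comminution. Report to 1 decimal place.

P80 = 232.4 µm

Bond:  W = 10 Wi (1/√P − 1/√F)
P80^(−½) = W/(10 Wi) + F80^(−½)
  = 7.4050/(10·12.5) + 1/√24756 = 0.059240 + 0.006356 = 0.065596
P80 = (1/0.065596)² = 15.2449² = 232.41 µm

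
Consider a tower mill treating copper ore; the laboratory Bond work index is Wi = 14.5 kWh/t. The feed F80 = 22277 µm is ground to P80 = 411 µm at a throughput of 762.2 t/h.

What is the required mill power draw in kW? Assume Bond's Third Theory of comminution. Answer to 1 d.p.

P = 4711.0 kW

W = 10·Wi·(P80^(-½) − F80^(-½))
W = 10·14.5·(1/√411 − 1/√22277) = 10·14.5·(0.042626) = 6.1808 kWh/t
P_mill = W·ṁ = 6.1808·762.2 = 4711.0 kW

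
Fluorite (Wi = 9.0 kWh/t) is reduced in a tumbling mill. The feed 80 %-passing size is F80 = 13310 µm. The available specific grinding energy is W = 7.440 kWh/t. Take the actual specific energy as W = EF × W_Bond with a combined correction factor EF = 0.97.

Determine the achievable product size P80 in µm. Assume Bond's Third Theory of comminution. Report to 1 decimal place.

P80 = 113.4 µm

Bond: W = 10·Wi·(1/√P80 − 1/√F80)
W_Bond = W / EF = 7.440 / 0.97 = 7.6701 kWh/t
⇒ 1/√P80 = W_Bond/(10 Wi) + 1/√F80
  = 7.6701/(10·9.0) + 1/√13310 = 0.085223 + 0.008668 = 0.093891
P80 = (1/0.093891)² = 10.6506² = 113.44 µm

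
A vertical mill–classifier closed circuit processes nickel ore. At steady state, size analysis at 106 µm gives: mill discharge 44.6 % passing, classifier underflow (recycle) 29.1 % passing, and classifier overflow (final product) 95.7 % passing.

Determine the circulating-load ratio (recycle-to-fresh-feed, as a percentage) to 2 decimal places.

Mass balance on the −106 µm fraction:
r = (o − d)/(d − u)
r = (95.7 − 44.6)/(44.6 − 29.1) = 51.1/15.5 = 3.2968
CL = 100·r = 329.68 %

CL = 329.68 %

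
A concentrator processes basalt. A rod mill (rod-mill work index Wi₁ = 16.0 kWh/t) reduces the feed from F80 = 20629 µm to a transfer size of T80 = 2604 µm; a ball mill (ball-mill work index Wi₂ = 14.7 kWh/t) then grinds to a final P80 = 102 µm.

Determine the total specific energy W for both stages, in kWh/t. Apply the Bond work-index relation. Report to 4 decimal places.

Bond:  W = 10 Wi (1/√P − 1/√F)
Stage 1 (20629→2604 µm, Wi₁=16.0): W₁ = 10·16.0·(0.019597 − 0.006962) = 2.0215 kWh/t
Stage 2 (2604→102 µm, Wi₂=14.7): W₂ = 10·14.7·(0.099015 − 0.019597) = 11.6745 kWh/t
W = W₁ + W₂ = 2.0215 + 11.6745 = 13.6959 kWh/t

W = 13.6959 kWh/t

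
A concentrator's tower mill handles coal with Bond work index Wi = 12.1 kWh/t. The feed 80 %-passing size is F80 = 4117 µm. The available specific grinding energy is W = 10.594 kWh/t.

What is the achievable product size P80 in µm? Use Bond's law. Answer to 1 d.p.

P80 = 94.0 µm

W_Bond = 10·Wi·(1/√P₈₀ − 1/√F₈₀)
P80^-0.5 = F80^-0.5 + W/(10 Wi)
  = 10.5940/(10·12.1) + 1/√4117 = 0.087554 + 0.015585 = 0.103139
P80 = (1/0.103139)² = 9.6957² = 94.01 µm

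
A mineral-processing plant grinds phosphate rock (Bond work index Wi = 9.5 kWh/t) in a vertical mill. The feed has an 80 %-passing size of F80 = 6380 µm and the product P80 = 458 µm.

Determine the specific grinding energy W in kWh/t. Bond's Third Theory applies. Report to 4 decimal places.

W = 10 Wi / √P80 − 10 Wi / √F80
1/√458 = 0.046727;  1/√6380 = 0.012520
W = 10·9.5·(0.046727 − 0.012520) = 3.2497 kWh/t

W = 3.2497 kWh/t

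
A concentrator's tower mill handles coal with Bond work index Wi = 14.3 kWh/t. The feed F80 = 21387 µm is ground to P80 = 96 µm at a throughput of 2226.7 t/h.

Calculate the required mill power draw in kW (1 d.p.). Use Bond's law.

P = 30321.1 kW

W = 10·Wi·(P80^(-½) − F80^(-½))
W = 10·14.3·(1/√96 − 1/√21387) = 10·14.3·(0.095224) = 13.6171 kWh/t
Mill draw = 13.6171 × 2226.7 = 30321.1 kW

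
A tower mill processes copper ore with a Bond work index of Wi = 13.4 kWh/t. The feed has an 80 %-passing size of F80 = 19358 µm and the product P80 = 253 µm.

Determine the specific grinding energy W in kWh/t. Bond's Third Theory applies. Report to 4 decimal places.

W = 7.4614 kWh/t

Bond: W = 10·Wi·(1/√P80 − 1/√F80)
1/√253 = 0.062869;  1/√19358 = 0.007187
W = 10·13.4·(0.062869 − 0.007187) = 7.4614 kWh/t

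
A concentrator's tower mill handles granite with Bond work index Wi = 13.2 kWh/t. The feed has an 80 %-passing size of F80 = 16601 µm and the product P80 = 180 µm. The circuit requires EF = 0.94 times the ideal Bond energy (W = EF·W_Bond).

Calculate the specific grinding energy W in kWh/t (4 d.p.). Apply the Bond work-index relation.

Bond: W = 10·Wi·(1/√P80 − 1/√F80)
1/√180 = 0.074536;  1/√16601 = 0.007761
W = 10·13.2·(0.074536 − 0.007761) = 8.8142 kWh/t
With EF = 0.94: W = 8.8142·0.94 = 8.2854 kWh/t

W = 8.2854 kWh/t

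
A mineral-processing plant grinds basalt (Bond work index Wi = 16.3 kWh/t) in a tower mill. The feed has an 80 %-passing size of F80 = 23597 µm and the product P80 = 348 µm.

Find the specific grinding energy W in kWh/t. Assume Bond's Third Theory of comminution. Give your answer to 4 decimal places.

W = 10·Wi·[P80^(−½) − F80^(−½)]
1/√348 = 0.053606;  1/√23597 = 0.006510
W = 10·16.3·(0.053606 − 0.006510) = 7.6766 kWh/t

W = 7.6766 kWh/t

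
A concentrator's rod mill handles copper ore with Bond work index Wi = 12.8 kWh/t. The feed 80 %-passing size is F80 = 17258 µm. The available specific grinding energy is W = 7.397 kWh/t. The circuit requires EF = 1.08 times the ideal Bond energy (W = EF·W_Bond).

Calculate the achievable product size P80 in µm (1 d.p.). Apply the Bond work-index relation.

P80 = 267.7 µm

W = 10 Wi / √P80 − 10 Wi / √F80
W_Bond = W / EF = 7.397 / 1.08 = 6.8491 kWh/t
⇒ 1/√P80 = W_Bond/(10 Wi) + 1/√F80
  = 6.8491/(10·12.8) + 1/√17258 = 0.053508 + 0.007612 = 0.061120
P80 = (1/0.061120)² = 16.3611² = 267.69 µm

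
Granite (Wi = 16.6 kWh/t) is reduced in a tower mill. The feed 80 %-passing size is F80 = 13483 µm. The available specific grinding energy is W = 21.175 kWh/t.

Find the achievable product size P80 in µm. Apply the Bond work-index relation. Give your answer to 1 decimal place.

P80 = 53.9 µm

Bond:  W = 10 Wi (1/√P − 1/√F)
P80^-0.5 = F80^-0.5 + W/(10 Wi)
  = 21.1750/(10·16.6) + 1/√13483 = 0.127560 + 0.008612 = 0.136172
P80 = (1/0.136172)² = 7.3436² = 53.93 µm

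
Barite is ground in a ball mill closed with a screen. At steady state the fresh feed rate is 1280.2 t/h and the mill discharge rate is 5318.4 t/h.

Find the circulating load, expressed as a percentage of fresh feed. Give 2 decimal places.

Mill node: discharge = fresh + recycle.
R = M − F = 5318.4 − 1280.2 = 4038.2 t/h
CL = 100·R/F = 100·4038.2/1280.2 = 315.44 %

CL = 315.44 %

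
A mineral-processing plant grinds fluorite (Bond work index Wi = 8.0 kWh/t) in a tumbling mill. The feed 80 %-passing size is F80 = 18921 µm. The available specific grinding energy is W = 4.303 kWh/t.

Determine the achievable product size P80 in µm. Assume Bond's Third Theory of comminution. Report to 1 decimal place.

W = 10 Wi / √P80 − 10 Wi / √F80
P80^-0.5 = F80^-0.5 + W/(10 Wi)
  = 4.3030/(10·8.0) + 1/√18921 = 0.053788 + 0.007270 = 0.061057
P80 = (1/0.061057)² = 16.3780² = 268.24 µm

P80 = 268.2 µm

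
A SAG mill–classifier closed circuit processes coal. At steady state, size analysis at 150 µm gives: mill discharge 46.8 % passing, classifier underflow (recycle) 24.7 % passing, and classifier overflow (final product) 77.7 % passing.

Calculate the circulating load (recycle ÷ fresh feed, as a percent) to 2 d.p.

CL = 139.82 %

Let r = R/F. Size balance at 150 µm:
Fd + Rd = Ru + Fo ⇒ R/F = (o−d)/(d−u)
r = (77.7 − 46.8)/(46.8 − 24.7) = 30.9/22.1 = 1.3982
CL = 100·r = 139.82 %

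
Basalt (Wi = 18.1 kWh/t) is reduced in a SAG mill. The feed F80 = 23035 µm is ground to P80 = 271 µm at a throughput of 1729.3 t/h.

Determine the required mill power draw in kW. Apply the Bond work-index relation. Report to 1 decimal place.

P = 16951.3 kW

W_Bond = 10·Wi·(1/√P₈₀ − 1/√F₈₀)
W = 10·18.1·(1/√271 − 1/√23035) = 10·18.1·(0.054157) = 9.8024 kWh/t
P_mill = W·ṁ = 9.8024·1729.3 = 16951.3 kW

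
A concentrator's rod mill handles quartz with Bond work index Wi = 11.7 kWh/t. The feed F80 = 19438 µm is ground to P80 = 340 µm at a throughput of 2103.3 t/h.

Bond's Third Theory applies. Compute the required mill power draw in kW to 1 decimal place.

W = 10 Wi / √P80 − 10 Wi / √F80
W = 10·11.7·(1/√340 − 1/√19438) = 10·11.7·(0.047060) = 5.5060 kWh/t
Mill draw = 5.5060 × 2103.3 = 11580.8 kW

P = 11580.8 kW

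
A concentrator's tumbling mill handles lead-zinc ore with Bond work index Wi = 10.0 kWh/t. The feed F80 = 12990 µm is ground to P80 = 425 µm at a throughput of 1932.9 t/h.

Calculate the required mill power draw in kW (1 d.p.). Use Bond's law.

P = 7680.0 kW

W = 10 Wi (P80^-0.5 − F80^-0.5)
W = 10·10.0·(1/√425 − 1/√12990) = 10·10.0·(0.039733) = 3.9733 kWh/t
P_mill = W·ṁ = 3.9733·1932.9 = 7680.0 kW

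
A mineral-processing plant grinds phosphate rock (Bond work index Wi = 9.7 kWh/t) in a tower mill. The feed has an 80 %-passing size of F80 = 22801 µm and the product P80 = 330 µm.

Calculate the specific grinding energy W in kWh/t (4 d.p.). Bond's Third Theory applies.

W = 10 Wi / √P80 − 10 Wi / √F80
1/√330 = 0.055048;  1/√22801 = 0.006623
W = 10·9.7·(0.055048 − 0.006623) = 4.6973 kWh/t

W = 4.6973 kWh/t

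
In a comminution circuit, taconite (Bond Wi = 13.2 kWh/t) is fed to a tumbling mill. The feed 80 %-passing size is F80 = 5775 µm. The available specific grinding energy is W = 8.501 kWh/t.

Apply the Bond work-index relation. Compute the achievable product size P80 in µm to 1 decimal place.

Bond:  W = 10 Wi (1/√P − 1/√F)
P80^(−½) = W/(10 Wi) + F80^(−½)
  = 8.5010/(10·13.2) + 1/√5775 = 0.064402 + 0.013159 = 0.077561
P80 = (1/0.077561)² = 12.8932² = 166.23 µm

P80 = 166.2 µm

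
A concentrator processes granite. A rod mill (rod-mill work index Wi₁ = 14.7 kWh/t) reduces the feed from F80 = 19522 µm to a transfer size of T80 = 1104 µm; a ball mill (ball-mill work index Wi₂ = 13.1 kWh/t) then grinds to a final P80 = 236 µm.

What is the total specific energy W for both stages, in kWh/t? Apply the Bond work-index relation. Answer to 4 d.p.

W_Bond = 10·Wi·(1/√P₈₀ − 1/√F₈₀)
Stage 1 (19522→1104 µm, Wi₁=14.7): W₁ = 10·14.7·(0.030096 − 0.007157) = 3.3721 kWh/t
Stage 2 (1104→236 µm, Wi₂=13.1): W₂ = 10·13.1·(0.065094 − 0.030096) = 4.5847 kWh/t
W = W₁ + W₂ = 3.3721 + 4.5847 = 7.9568 kWh/t

W = 7.9568 kWh/t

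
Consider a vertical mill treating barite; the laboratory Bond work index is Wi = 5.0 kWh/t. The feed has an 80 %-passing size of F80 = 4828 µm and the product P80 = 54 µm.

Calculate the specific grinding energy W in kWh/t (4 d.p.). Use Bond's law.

W = 10·Wi·[P80^(−½) − F80^(−½)]
1/√54 = 0.136083;  1/√4828 = 0.014392
W = 10·5.0·(0.136083 − 0.014392) = 6.0845 kWh/t

W = 6.0845 kWh/t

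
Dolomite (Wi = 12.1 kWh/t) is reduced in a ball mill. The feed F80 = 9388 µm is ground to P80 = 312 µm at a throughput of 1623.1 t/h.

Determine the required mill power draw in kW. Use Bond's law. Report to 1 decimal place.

P = 9091.7 kW

Bond: W = 10·Wi·(1/√P80 − 1/√F80)
W = 10·12.1·(1/√312 − 1/√9388) = 10·12.1·(0.046293) = 5.6015 kWh/t
P_mill = W·ṁ = 5.6015·1623.1 = 9091.7 kW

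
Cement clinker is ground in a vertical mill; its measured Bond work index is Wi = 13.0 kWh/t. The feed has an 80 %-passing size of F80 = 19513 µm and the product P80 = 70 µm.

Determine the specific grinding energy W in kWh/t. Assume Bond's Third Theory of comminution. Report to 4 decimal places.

W = 14.6073 kWh/t

W = 10·Wi·(P80^(-½) − F80^(-½))
1/√70 = 0.119523;  1/√19513 = 0.007159
W = 10·13.0·(0.119523 − 0.007159) = 14.6073 kWh/t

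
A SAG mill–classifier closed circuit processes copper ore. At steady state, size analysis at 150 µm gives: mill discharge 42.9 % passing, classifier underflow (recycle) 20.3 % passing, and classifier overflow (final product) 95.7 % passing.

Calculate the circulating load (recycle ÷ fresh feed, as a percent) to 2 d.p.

CL = 233.63 %

Classifier node, passing 150 µm:
Fd + Rd = Ru + Fo ⇒ R/F = (o−d)/(d−u)
r = (95.7 − 42.9)/(42.9 − 20.3) = 52.8/22.6 = 2.3363
CL = 100·r = 233.63 %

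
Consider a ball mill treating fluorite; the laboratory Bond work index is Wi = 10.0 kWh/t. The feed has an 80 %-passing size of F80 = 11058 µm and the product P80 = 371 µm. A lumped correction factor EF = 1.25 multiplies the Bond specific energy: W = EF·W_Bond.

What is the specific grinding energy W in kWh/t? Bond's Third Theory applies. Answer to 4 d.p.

Bond:  W = 10 Wi (1/√P − 1/√F)
1/√371 = 0.051917;  1/√11058 = 0.009510
W = 10·10.0·(0.051917 − 0.009510) = 4.2408 kWh/t
W_actual = 1.25 × 4.2408 = 5.3010 kWh/t

W = 5.3010 kWh/t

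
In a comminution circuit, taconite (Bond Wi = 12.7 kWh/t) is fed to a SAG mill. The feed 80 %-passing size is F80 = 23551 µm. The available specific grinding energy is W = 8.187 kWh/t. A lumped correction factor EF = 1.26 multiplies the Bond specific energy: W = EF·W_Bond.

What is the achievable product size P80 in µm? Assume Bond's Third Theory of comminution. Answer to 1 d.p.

P80 = 300.6 µm

W = 10 Wi (P80^-0.5 − F80^-0.5)
W_Bond = W / EF = 8.187 / 1.26 = 6.4976 kWh/t
⇒ 1/√P80 = W_Bond/(10 Wi) + 1/√F80
  = 6.4976/(10·12.7) + 1/√23551 = 0.051162 + 0.006516 = 0.057679
P80 = (1/0.057679)² = 17.3375² = 300.59 µm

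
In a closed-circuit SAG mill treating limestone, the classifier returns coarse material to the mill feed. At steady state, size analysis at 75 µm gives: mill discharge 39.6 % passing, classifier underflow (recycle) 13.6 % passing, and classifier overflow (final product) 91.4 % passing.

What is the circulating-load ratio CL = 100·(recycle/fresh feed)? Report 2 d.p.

CL = 199.23 %

Two-product formula at 75 µm:
r = (o − d)/(d − u)
r = (91.4 − 39.6)/(39.6 − 13.6) = 51.8/26.0 = 1.9923
CL = 100·r = 199.23 %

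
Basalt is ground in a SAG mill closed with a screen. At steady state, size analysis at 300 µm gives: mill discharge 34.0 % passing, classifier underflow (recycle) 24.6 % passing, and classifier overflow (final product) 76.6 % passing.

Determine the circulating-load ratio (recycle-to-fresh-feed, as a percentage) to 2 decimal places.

Let r = R/F. Size balance at 300 µm:
(1+r)·d = r·u + o ⇒ r = (o−d)/(d−u)
r = (76.6 − 34.0)/(34.0 − 24.6) = 42.6/9.4 = 4.5319
CL = 100·r = 453.19 %

CL = 453.19 %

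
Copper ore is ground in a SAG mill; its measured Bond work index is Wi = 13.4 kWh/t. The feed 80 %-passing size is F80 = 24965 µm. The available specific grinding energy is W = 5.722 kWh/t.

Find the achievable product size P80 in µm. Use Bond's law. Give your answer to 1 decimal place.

P80 = 416.0 µm

W = 10 Wi (1/√P80 − 1/√F80)  [Bond]
⇒ 1/√P80 = W/(10 Wi) + 1/√F80
  = 5.7220/(10·13.4) + 1/√24965 = 0.042701 + 0.006329 = 0.049030
P80 = (1/0.049030)² = 20.3955² = 415.98 µm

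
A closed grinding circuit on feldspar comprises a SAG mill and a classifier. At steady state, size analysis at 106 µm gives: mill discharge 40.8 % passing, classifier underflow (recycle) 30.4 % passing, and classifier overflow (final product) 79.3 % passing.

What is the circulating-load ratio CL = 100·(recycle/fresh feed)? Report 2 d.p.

CL = 370.19 %

Mass balance on the −106 µm fraction:
(1+r)d = ru + o → r = (o−d)/(d−u)
r = (79.3 − 40.8)/(40.8 − 30.4) = 38.5/10.4 = 3.7019
CL = 100·r = 370.19 %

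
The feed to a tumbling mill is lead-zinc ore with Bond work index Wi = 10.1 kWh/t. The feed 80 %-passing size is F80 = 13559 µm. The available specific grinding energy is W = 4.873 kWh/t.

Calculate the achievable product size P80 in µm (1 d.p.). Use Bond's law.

P80 = 309.6 µm

W = 10 Wi / √P80 − 10 Wi / √F80
P80^(−½) = W/(10 Wi) + F80^(−½)
  = 4.8730/(10·10.1) + 1/√13559 = 0.048248 + 0.008588 = 0.056835
P80 = (1/0.056835)² = 17.5947² = 309.57 µm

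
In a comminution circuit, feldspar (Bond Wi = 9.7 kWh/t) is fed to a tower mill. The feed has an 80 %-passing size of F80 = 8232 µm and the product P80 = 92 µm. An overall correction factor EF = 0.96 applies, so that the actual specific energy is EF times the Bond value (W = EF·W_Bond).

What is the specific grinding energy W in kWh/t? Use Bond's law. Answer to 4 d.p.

W = 8.6821 kWh/t

W = 10 Wi / √P80 − 10 Wi / √F80
1/√92 = 0.104257;  1/√8232 = 0.011022
W = 10·9.7·(0.104257 − 0.011022) = 9.0438 kWh/t
Apply correction: 9.0438 × 0.96 = 8.6821 kWh/t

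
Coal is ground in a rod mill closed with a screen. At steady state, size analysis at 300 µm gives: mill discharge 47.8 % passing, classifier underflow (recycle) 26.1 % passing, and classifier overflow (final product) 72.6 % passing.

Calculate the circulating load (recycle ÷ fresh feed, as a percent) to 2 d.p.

CL = 114.29 %

Mass balance on the −300 µm fraction:
r = (o − d)/(d − u)
r = (72.6 − 47.8)/(47.8 − 26.1) = 24.8/21.7 = 1.1429
CL = 100·r = 114.29 %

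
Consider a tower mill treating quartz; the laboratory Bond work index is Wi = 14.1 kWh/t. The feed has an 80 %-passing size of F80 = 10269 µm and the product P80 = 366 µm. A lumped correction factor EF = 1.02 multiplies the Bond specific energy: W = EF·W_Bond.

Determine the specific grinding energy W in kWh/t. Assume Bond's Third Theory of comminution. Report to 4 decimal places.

W = 6.0984 kWh/t

W = 10·Wi·[P80^(−½) − F80^(−½)]
1/√366 = 0.052271;  1/√10269 = 0.009868
W = 10·14.1·(0.052271 − 0.009868) = 5.9788 kWh/t
With EF = 1.02: W = 5.9788·1.02 = 6.0984 kWh/t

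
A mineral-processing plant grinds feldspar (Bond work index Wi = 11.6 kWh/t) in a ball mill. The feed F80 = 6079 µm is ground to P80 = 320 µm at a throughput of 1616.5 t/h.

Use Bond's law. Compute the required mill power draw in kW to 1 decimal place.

P = 8077.3 kW

W = 10 Wi (1/√P80 − 1/√F80)  [Bond]
W = 10·11.6·(1/√320 − 1/√6079) = 10·11.6·(0.043076) = 4.9968 kWh/t
P_mill = W·ṁ = 4.9968·1616.5 = 8077.3 kW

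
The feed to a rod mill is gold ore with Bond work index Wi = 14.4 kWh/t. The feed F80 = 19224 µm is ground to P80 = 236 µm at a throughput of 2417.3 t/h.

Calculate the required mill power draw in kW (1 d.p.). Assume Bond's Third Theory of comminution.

W = 10 Wi (1/√P80 − 1/√F80)  [Bond]
W = 10·14.4·(1/√236 − 1/√19224) = 10·14.4·(0.057882) = 8.3350 kWh/t
Mill draw = 8.3350 × 2417.3 = 20148.2 kW

P = 20148.2 kW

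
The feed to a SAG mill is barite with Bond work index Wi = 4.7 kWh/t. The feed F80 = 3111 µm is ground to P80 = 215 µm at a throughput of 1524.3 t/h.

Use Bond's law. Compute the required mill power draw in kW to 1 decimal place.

Bond: W = 10·Wi·(1/√P80 − 1/√F80)
W = 10·4.7·(1/√215 − 1/√3111) = 10·4.7·(0.050271) = 2.3627 kWh/t
P_mill = W·ṁ = 2.3627·1524.3 = 3601.5 kW

P = 3601.5 kW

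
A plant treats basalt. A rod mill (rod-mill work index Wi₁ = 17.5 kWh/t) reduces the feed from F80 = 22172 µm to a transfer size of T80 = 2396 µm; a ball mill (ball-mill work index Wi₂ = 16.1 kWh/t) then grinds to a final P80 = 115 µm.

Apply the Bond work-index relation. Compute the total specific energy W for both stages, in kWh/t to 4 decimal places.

W = 14.1241 kWh/t

W = 10 Wi / √P80 − 10 Wi / √F80
Stage 1 (22172→2396 µm, Wi₁=17.5): W₁ = 10·17.5·(0.020429 − 0.006716) = 2.3999 kWh/t
Stage 2 (2396→115 µm, Wi₂=16.1): W₂ = 10·16.1·(0.093250 − 0.020429) = 11.7242 kWh/t
W = W₁ + W₂ = 2.3999 + 11.7242 = 14.1241 kWh/t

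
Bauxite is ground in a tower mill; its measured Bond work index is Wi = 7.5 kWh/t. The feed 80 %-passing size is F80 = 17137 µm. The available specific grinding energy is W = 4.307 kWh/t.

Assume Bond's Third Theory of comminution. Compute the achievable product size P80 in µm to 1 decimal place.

P80 = 236.2 µm

W = 10·Wi·(P80^(-½) − F80^(-½))
P80^(−½) = W/(10 Wi) + F80^(−½)
  = 4.3070/(10·7.5) + 1/√17137 = 0.057427 + 0.007639 = 0.065066
P80 = (1/0.065066)² = 15.3691² = 236.21 µm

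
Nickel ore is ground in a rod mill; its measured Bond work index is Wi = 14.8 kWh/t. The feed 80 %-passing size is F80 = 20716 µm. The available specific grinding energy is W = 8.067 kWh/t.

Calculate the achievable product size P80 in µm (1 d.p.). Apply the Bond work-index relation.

P80 = 264.8 µm

W = 10·Wi·(P80^(-½) − F80^(-½))
⇒ 1/√P80 = W/(10 Wi) + 1/√F80
  = 8.0670/(10·14.8) + 1/√20716 = 0.054507 + 0.006948 = 0.061455
P80 = (1/0.061455)² = 16.2722² = 264.78 µm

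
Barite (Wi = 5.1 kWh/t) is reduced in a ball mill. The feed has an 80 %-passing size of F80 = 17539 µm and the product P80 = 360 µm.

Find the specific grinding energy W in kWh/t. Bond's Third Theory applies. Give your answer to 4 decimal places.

W = 10·Wi·(P80^(-½) − F80^(-½))
1/√360 = 0.052705;  1/√17539 = 0.007551
W = 10·5.1·(0.052705 − 0.007551) = 2.3028 kWh/t

W = 2.3028 kWh/t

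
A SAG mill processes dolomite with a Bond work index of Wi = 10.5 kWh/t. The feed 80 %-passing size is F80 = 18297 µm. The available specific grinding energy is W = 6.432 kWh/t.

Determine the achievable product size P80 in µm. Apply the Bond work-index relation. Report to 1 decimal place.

W = 10 Wi (P80^-0.5 − F80^-0.5)
⇒ 1/√P80 = W/(10 Wi) + 1/√F80
  = 6.4320/(10·10.5) + 1/√18297 = 0.061257 + 0.007393 = 0.068650
P80 = (1/0.068650)² = 14.5667² = 212.19 µm

P80 = 212.2 µm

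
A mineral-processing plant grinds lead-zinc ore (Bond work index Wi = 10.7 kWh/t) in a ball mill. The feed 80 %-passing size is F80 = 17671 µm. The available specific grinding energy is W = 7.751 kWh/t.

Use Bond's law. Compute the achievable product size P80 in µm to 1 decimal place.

P80 = 156.4 µm

Bond:  W = 10 Wi (1/√P − 1/√F)
P80^(−½) = W/(10 Wi) + F80^(−½)
  = 7.7510/(10·10.7) + 1/√17671 = 0.072439 + 0.007523 = 0.079962
P80 = (1/0.079962)² = 12.5060² = 156.40 µm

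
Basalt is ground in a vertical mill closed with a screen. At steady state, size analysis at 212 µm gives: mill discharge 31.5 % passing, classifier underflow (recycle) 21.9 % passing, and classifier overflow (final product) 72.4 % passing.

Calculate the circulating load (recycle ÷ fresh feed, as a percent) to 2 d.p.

CL = 426.04 %

Two-product formula at 212 µm:
(1+r)d = ru + o → r = (o−d)/(d−u)
r = (72.4 − 31.5)/(31.5 − 21.9) = 40.9/9.6 = 4.2604
CL = 100·r = 426.04 %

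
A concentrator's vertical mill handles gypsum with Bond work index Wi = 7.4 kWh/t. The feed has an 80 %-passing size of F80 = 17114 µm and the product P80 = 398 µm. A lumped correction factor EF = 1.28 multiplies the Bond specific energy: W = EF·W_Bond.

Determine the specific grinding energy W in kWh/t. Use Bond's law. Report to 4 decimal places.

W = 4.0238 kWh/t

Bond: W = 10·Wi·(1/√P80 − 1/√F80)
1/√398 = 0.050125;  1/√17114 = 0.007644
W = 10·7.4·(0.050125 − 0.007644) = 3.1436 kWh/t
Corrected W = EF·W_Bond = 1.28·3.1436 = 4.0238 kWh/t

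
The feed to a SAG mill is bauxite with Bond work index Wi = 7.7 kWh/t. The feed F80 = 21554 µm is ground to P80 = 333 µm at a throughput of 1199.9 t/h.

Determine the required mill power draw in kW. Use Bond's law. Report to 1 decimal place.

W = 10 Wi (1/√P80 − 1/√F80)  [Bond]
W = 10·7.7·(1/√333 − 1/√21554) = 10·7.7·(0.047988) = 3.6951 kWh/t
P_mill = W·ṁ = 3.6951·1199.9 = 4433.7 kW

P = 4433.7 kW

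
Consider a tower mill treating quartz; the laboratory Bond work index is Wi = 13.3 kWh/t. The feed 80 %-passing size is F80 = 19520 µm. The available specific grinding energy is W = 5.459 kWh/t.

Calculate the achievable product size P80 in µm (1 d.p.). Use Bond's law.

W = 10 Wi (P80^-0.5 − F80^-0.5)
⇒ 1/√P80 = W/(10 Wi) + 1/√F80
  = 5.4590/(10·13.3) + 1/√19520 = 0.041045 + 0.007157 = 0.048203
P80 = (1/0.048203)² = 20.7458² = 430.39 µm

P80 = 430.4 µm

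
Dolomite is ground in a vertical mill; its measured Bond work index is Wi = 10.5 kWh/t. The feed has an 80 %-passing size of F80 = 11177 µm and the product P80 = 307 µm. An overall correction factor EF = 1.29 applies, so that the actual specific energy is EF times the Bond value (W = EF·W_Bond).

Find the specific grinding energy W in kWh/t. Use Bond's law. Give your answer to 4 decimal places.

W = 10·Wi·(P80^(-½) − F80^(-½))
1/√307 = 0.057073;  1/√11177 = 0.009459
W = 10·10.5·(0.057073 − 0.009459) = 4.9995 kWh/t
Corrected W = EF·W_Bond = 1.29·4.9995 = 6.4493 kWh/t

W = 6.4493 kWh/t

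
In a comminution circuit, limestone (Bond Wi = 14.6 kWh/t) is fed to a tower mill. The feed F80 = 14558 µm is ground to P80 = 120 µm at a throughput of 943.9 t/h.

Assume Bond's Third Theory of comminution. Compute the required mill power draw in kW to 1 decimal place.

W = 10 Wi (1/√P80 − 1/√F80)  [Bond]
W = 10·14.6·(1/√120 − 1/√14558) = 10·14.6·(0.082999) = 12.1179 kWh/t
Mill draw = 12.1179 × 943.9 = 11438.1 kW

P = 11438.1 kW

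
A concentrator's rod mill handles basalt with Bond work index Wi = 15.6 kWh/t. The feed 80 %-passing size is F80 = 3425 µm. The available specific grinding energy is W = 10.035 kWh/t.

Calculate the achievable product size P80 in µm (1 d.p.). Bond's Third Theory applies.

W_Bond = 10·Wi·(1/√P₈₀ − 1/√F₈₀)
1/√P80 = 1/√F80 + W/(10·Wi)
  = 10.0350/(10·15.6) + 1/√3425 = 0.064327 + 0.017087 = 0.081414
P80 = (1/0.081414)² = 12.2829² = 150.87 µm

P80 = 150.9 µm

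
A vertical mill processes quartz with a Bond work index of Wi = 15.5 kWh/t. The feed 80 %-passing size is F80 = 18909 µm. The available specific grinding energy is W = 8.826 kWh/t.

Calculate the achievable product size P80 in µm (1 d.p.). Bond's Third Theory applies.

P80 = 242.5 µm

W = 10 Wi / √P80 − 10 Wi / √F80
⇒ 1/√P80 = W/(10·Wi) + 1/√F80
  = 8.8260/(10·15.5) + 1/√18909 = 0.056942 + 0.007272 = 0.064214
P80 = (1/0.064214)² = 15.5729² = 242.52 µm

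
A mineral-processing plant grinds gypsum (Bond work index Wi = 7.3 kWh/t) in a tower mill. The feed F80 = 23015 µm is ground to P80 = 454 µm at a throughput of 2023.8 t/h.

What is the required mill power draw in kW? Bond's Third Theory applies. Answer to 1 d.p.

W = 10 Wi (P80^-0.5 − F80^-0.5)
W = 10·7.3·(1/√454 − 1/√23015) = 10·7.3·(0.040341) = 2.9449 kWh/t
P_mill = W·ṁ = 2.9449·2023.8 = 5959.8 kW

P = 5959.8 kW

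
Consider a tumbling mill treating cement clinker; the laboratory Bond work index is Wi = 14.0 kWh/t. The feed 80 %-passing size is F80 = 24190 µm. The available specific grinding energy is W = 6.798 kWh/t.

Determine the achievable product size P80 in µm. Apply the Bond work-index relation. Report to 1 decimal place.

W = 10 Wi (1/√P80 − 1/√F80)  [Bond]
P80^(−½) = W/(10 Wi) + F80^(−½)
  = 6.7980/(10·14.0) + 1/√24190 = 0.048557 + 0.006430 = 0.054987
P80 = (1/0.054987)² = 18.1862² = 330.74 µm

P80 = 330.7 µm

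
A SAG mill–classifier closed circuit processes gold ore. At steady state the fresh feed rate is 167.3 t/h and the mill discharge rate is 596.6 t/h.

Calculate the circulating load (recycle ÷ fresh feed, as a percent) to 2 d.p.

Steady state: M = F + R.
R = M − F = 596.6 − 167.3 = 429.3 t/h
CL = 100·R/F = 100·429.3/167.3 = 256.60 %

CL = 256.60 %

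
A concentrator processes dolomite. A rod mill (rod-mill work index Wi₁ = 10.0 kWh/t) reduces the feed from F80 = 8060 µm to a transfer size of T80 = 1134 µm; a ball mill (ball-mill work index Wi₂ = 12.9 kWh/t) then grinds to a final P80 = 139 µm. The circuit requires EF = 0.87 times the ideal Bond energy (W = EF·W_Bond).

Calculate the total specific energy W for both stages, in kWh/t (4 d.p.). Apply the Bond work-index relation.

W = 10 Wi (1/√P80 − 1/√F80)  [Bond]
Stage 1 (8060→1134 µm, Wi₁=10.0): W₁ = 10·10.0·(0.029696 − 0.011139) = 1.8557 kWh/t
Stage 2 (1134→139 µm, Wi₂=12.9): W₂ = 10·12.9·(0.084819 − 0.029696) = 7.1109 kWh/t
W = W₁ + W₂ = 1.8557 + 7.1109 = 8.9666 kWh/t
W_actual = 0.87 × 8.9666 = 7.8009 kWh/t

W = 7.8009 kWh/t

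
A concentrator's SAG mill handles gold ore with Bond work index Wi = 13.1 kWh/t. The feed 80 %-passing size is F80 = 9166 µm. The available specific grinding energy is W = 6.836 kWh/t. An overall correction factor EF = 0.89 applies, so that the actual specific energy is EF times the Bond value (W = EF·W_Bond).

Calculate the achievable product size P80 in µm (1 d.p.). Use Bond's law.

W = 10 Wi (1/√P80 − 1/√F80)  [Bond]
W_Bond = W / EF = 6.836 / 0.89 = 7.6809 kWh/t
P80^(−½) = W_Bond/(10 Wi) + F80^(−½)
  = 7.6809/(10·13.1) + 1/√9166 = 0.058633 + 0.010445 = 0.069078
P80 = (1/0.069078)² = 14.4764² = 209.57 µm

P80 = 209.6 µm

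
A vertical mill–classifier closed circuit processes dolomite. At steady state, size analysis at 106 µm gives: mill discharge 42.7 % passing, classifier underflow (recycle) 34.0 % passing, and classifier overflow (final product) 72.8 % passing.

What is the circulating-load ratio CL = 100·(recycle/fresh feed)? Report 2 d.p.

CL = 345.98 %

Two-product formula at 106 µm:
r = (o − d)/(d − u)
r = (72.8 − 42.7)/(42.7 − 34.0) = 30.1/8.7 = 3.4598
CL = 100·r = 345.98 %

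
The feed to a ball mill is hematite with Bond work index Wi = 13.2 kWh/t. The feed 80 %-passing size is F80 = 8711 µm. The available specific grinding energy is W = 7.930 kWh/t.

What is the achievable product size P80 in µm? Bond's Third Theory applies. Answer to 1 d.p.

P80 = 199.6 µm

Bond:  W = 10 Wi (1/√P − 1/√F)
P80^-0.5 = F80^-0.5 + W/(10 Wi)
  = 7.9300/(10·13.2) + 1/√8711 = 0.060076 + 0.010714 = 0.070790
P80 = (1/0.070790)² = 14.1263² = 199.55 µm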